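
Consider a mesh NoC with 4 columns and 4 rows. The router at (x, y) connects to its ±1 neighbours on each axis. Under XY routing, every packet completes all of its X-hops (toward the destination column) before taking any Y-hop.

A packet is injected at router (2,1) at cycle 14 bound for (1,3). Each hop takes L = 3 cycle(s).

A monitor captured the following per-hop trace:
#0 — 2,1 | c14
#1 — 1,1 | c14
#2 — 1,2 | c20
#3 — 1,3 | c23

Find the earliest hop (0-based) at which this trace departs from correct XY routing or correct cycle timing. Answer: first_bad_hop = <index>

first_bad_hop = 1

[1] (-1,+0) / 0c ⇒ BAD: Δcyc=0≠L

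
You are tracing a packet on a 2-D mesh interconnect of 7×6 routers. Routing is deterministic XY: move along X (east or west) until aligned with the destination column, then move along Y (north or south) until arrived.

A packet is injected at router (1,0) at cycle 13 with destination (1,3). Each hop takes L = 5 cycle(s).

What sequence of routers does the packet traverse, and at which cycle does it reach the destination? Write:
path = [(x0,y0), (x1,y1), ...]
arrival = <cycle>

t=13: at (1,0)
t=18: at (1,1) after N
t=23: at (1,2) after N
t=28: at (1,3) after N

path = [(1,0), (1,1), (1,2), (1,3)]
arrival = 28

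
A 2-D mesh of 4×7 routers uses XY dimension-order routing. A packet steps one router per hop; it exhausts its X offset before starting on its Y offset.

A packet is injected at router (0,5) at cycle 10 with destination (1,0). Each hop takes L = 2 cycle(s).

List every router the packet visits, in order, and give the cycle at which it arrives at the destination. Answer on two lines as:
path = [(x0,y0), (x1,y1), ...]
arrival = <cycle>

#0 — 0,5 | c10
#1 — 1,5 | c12 | E
#2 — 1,4 | c14 | S
#3 — 1,3 | c16 | S
#4 — 1,2 | c18 | S
#5 — 1,1 | c20 | S
#6 — 1,0 | c22 | S

path = [(0,5), (1,5), (1,4), (1,3), (1,2), (1,1), (1,0)]
arrival = 22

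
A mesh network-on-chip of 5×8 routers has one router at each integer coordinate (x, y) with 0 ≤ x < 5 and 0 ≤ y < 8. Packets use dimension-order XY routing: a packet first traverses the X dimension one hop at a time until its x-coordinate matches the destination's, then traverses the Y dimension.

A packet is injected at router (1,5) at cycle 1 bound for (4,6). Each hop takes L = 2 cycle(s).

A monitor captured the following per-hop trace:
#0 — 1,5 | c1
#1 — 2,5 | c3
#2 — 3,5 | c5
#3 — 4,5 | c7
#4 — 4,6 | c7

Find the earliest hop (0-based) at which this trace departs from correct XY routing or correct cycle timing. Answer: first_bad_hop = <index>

  1: Δx=+1 Δy=+0 Δt=2 [ok]
  2: Δx=+1 Δy=+0 Δt=2 [ok]
  3: Δx=+1 Δy=+0 Δt=2 [ok]
  4: Δx=+0 Δy=+1 Δt=0 [BAD: Δcyc=0≠L]

first_bad_hop = 4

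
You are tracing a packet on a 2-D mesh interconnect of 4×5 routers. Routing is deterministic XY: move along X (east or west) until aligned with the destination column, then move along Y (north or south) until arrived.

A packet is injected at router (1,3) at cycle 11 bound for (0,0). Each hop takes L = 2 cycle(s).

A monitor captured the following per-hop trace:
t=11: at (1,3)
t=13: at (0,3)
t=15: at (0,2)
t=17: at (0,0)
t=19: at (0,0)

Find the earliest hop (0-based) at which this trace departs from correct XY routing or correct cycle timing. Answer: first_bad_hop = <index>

[1] (-1,+0) / 2c ⇒ ok
[2] (+0,-1) / 2c ⇒ ok
[3] (+0,-2) / 2c ⇒ BAD: non-unit step

first_bad_hop = 3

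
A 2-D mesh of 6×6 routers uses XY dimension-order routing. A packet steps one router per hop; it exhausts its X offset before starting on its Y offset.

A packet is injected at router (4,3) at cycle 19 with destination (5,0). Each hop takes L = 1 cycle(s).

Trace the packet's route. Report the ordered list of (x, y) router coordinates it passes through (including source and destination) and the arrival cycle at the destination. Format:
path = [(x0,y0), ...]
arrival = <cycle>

path = [(4,3), (5,3), (5,2), (5,1), (5,0)]
arrival = 23

  0. router=(4,3) cycle=19 (inject)
  1. router=(5,3) cycle=20 dir=E
  2. router=(5,2) cycle=21 dir=S
  3. router=(5,1) cycle=22 dir=S
  4. router=(5,0) cycle=23 dir=S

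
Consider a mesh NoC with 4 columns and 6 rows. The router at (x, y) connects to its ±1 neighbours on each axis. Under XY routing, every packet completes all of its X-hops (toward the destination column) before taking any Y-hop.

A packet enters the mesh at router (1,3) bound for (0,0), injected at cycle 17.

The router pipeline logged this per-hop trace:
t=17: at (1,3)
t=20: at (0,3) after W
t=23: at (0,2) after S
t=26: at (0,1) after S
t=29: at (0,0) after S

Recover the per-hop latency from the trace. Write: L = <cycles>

Δcyc across hop 0→1: 20 − 17 = 3.
Each hop adds L, hence L = 3.

L = 3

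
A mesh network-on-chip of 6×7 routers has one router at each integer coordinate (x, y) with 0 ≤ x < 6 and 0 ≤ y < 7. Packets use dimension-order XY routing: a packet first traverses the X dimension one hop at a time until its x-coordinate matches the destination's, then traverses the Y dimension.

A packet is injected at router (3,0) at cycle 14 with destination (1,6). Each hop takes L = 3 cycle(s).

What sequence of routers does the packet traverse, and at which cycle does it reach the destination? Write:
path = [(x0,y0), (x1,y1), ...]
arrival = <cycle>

t=14: at (3,0)
t=17: at (2,0) after W
t=20: at (1,0) after W
t=23: at (1,1) after N
t=26: at (1,2) after N
t=29: at (1,3) after N
t=32: at (1,4) after N
t=35: at (1,5) after N
t=38: at (1,6) after N

path = [(3,0), (2,0), (1,0), (1,1), (1,2), (1,3), (1,4), (1,5), (1,6)]
arrival = 38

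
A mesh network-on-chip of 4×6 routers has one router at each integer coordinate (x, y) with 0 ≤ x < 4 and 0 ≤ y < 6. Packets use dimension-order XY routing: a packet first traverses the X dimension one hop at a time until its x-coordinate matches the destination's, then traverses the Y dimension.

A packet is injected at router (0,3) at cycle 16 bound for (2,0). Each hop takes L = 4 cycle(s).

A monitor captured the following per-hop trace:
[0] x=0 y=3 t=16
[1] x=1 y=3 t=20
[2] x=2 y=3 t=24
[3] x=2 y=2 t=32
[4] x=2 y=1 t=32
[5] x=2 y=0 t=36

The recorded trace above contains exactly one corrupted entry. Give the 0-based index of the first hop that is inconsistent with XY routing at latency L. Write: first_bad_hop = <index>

check 1→ d=(1,0) cyc+4: ok
check 2→ d=(1,0) cyc+4: ok
check 3→ d=(0,-1) cyc+8: BAD: Δcyc=8≠L

first_bad_hop = 3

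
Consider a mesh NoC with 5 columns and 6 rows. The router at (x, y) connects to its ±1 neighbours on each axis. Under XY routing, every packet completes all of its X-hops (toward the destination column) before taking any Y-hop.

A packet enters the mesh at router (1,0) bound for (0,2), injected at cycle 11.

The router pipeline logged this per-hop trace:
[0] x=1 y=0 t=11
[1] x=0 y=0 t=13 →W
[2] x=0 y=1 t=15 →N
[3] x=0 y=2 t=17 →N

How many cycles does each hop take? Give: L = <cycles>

Between hops 0 and 1 the cycle counter advances 13 − 11 = 2.
One hop costs L cycles, so L = 2.

L = 2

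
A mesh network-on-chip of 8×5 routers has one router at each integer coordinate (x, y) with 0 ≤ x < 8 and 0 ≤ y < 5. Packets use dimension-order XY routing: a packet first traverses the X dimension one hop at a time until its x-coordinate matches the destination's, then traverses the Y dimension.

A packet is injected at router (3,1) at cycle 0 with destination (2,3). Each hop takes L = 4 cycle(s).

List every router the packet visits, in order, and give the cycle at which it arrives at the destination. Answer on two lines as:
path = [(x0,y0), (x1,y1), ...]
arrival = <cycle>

[0] x=3 y=1 t=0
[1] x=2 y=1 t=4 →W
[2] x=2 y=2 t=8 →N
[3] x=2 y=3 t=12 →N

path = [(3,1), (2,1), (2,2), (2,3)]
arrival = 12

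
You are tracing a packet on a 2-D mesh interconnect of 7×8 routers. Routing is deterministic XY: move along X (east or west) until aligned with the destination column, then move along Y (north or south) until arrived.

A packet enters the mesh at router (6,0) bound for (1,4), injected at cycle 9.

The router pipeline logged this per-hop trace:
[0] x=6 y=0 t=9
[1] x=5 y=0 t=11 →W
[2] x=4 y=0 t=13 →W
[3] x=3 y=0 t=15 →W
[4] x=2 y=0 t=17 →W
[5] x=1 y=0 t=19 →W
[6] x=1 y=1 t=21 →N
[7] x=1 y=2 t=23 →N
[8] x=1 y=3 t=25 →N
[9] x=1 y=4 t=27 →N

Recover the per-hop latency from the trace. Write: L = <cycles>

Between hops 0 and 1 the cycle counter advances 11 − 9 = 2.
One hop costs L cycles, so L = 2.

L = 2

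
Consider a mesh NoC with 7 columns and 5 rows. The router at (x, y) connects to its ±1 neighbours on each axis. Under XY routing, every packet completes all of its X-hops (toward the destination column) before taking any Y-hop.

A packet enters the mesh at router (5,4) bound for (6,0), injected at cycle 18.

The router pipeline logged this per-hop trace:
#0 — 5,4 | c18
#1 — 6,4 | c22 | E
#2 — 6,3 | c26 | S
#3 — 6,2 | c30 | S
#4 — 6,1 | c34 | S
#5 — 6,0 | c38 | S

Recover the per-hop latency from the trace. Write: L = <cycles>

L = 4

Δcyc across hop 0→1: 22 − 18 = 4.
One hop costs L cycles, so L = 4.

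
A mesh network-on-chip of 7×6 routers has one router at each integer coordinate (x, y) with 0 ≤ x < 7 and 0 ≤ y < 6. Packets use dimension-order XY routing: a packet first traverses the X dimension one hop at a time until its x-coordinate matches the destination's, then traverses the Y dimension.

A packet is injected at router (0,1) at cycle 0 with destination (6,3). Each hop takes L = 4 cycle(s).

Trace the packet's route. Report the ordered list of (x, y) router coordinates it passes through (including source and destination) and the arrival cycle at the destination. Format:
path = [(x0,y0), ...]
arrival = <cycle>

#0 — 0,1 | c0
#1 — 1,1 | c4 | E
#2 — 2,1 | c8 | E
#3 — 3,1 | c12 | E
#4 — 4,1 | c16 | E
#5 — 5,1 | c20 | E
#6 — 6,1 | c24 | E
#7 — 6,2 | c28 | N
#8 — 6,3 | c32 | N

path = [(0,1), (1,1), (2,1), (3,1), (4,1), (5,1), (6,1), (6,2), (6,3)]
arrival = 32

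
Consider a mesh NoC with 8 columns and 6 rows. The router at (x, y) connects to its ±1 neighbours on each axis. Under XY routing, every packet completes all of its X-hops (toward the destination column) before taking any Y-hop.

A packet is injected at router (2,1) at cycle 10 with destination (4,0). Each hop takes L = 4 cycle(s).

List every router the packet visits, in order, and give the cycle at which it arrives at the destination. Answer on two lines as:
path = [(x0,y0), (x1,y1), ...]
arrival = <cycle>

  0. router=(2,1) cycle=10 (inject)
  1. router=(3,1) cycle=14 dir=E
  2. router=(4,1) cycle=18 dir=E
  3. router=(4,0) cycle=22 dir=S

path = [(2,1), (3,1), (4,1), (4,0)]
arrival = 22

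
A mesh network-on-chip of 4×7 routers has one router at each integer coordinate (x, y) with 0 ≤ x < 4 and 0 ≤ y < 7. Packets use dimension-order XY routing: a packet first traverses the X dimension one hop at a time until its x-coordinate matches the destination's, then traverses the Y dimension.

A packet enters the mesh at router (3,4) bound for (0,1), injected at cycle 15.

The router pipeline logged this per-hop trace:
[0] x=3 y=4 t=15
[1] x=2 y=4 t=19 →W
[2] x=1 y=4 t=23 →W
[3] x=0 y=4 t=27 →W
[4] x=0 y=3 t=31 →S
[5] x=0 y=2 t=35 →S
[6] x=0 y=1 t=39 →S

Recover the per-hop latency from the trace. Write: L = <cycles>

L = 4

cyc[1] − cyc[0] = 19 − 15 = 4.
Each hop adds L, hence L = 4.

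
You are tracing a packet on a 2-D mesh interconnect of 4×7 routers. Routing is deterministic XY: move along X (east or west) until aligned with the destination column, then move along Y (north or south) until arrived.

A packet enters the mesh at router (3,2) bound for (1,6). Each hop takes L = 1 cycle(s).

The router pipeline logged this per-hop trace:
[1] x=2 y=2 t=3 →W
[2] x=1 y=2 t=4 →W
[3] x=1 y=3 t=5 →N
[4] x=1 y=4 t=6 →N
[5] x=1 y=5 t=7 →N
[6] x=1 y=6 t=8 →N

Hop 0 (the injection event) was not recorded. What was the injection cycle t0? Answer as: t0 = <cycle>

t0 = 2

At hop 1 the cycle is 3; in general cyc_k = t0 + kL.
t0 = cyc[1] − L = 3 − 1 = 2.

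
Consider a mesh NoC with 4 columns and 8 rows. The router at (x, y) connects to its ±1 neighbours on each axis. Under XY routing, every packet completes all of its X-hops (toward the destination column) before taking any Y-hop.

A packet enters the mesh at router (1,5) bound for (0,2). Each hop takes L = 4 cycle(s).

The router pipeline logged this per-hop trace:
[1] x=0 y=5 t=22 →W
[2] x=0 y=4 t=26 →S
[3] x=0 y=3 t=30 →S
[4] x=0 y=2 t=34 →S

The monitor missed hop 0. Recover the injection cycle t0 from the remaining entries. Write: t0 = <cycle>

At hop 1 the cycle is 22; in general cyc_k = t0 + kL.
So t0 = 22 − 1·4 = 18.

t0 = 18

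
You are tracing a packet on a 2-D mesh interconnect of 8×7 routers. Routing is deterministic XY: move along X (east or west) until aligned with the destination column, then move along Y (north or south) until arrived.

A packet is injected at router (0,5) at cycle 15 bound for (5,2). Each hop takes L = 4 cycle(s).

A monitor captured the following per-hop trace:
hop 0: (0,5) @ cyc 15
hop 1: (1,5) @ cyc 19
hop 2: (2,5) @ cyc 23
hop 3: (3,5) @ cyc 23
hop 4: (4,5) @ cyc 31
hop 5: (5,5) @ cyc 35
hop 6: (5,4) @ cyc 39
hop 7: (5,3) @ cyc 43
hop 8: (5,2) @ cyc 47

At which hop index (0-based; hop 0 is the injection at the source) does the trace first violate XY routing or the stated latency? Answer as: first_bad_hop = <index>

first_bad_hop = 3

[1] (+1,+0) / 4c ⇒ ok
[2] (+1,+0) / 4c ⇒ ok
[3] (+1,+0) / 0c ⇒ BAD: Δcyc=0≠L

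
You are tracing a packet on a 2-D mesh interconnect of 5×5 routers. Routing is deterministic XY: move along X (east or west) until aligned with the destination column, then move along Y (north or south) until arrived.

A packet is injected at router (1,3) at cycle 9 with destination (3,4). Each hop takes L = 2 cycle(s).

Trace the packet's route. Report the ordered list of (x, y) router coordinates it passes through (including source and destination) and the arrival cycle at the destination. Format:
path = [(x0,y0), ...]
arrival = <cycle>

[0] x=1 y=3 t=9
[1] x=2 y=3 t=11 →E
[2] x=3 y=3 t=13 →E
[3] x=3 y=4 t=15 →N

path = [(1,3), (2,3), (3,3), (3,4)]
arrival = 15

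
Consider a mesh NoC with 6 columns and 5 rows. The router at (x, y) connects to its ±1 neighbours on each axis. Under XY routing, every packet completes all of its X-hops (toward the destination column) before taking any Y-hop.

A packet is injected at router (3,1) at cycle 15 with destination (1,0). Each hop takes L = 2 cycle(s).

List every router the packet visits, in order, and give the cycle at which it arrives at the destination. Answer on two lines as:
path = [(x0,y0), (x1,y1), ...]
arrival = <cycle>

src (3,1)  cyc=15
W→(2,1)  cyc=17
W→(1,1)  cyc=19
S→(1,0)  cyc=21

path = [(3,1), (2,1), (1,1), (1,0)]
arrival = 21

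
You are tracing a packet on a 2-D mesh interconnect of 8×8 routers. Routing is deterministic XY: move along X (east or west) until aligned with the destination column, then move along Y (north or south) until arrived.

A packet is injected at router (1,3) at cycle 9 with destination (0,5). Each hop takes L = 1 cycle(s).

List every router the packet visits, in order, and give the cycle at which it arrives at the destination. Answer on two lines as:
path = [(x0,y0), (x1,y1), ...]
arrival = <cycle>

path = [(1,3), (0,3), (0,4), (0,5)]
arrival = 12

[0] x=1 y=3 t=9
[1] x=0 y=3 t=10 →W
[2] x=0 y=4 t=11 →N
[3] x=0 y=5 t=12 →N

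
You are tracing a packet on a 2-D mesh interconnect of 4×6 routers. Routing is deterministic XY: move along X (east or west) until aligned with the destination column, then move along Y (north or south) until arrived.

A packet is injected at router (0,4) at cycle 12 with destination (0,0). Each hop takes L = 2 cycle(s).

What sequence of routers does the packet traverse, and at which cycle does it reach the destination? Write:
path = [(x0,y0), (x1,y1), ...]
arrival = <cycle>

src (0,4)  cyc=12
S→(0,3)  cyc=14
S→(0,2)  cyc=16
S→(0,1)  cyc=18
S→(0,0)  cyc=20

path = [(0,4), (0,3), (0,2), (0,1), (0,0)]
arrival = 20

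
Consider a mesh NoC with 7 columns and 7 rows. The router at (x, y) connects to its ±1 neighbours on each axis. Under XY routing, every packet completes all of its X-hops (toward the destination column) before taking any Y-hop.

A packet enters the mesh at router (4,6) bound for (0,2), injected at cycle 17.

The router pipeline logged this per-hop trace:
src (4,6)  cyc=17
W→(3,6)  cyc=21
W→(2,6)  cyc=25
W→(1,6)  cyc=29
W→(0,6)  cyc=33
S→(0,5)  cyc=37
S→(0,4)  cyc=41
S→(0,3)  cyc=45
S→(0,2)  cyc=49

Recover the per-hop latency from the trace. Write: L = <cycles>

Δcyc across hop 0→1: 21 − 17 = 4.
Per-hop latency L = Δcyc = 4.

L = 4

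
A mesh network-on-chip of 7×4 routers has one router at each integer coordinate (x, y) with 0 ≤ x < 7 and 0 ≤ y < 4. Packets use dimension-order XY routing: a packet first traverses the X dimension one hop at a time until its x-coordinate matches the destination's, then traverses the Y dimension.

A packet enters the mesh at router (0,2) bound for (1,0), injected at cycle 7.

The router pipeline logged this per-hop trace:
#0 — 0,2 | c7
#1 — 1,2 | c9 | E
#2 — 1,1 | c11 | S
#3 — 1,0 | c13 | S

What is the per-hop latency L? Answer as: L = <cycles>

From hop 0 (7) to hop 1 (9): +2 cycles.
Per-hop latency L = Δcyc = 2.

L = 2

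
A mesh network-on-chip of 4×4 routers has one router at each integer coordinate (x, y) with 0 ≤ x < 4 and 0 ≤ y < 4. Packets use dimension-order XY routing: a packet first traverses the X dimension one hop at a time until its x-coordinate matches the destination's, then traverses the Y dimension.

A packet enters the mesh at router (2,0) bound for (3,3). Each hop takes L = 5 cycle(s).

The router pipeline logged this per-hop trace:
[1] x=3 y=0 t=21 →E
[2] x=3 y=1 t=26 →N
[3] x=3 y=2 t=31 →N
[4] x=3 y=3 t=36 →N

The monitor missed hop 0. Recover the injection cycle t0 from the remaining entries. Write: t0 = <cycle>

cyc[1] = 21 and cyc[k] = t0 + k·L for every k.
t0 = cyc[1] − L = 21 − 5 = 16.

t0 = 16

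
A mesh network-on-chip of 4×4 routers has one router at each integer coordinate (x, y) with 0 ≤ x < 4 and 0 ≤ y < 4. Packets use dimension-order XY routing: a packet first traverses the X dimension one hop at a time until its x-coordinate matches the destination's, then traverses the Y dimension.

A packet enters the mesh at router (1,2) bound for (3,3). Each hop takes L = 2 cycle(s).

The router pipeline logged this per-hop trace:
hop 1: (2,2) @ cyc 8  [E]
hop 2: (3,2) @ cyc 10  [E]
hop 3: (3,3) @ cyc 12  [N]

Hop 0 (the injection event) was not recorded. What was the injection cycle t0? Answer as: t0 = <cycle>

The first recorded entry is hop 1 at cycle 8.
Therefore t0 = 8 − L = 6.

t0 = 6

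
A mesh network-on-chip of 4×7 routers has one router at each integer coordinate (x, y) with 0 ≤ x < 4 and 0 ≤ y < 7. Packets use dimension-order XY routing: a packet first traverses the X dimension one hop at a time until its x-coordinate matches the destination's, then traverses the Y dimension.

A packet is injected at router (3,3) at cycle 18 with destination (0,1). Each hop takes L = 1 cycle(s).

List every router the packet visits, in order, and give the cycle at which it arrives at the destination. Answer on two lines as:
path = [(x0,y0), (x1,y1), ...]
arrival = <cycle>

path = [(3,3), (2,3), (1,3), (0,3), (0,2), (0,1)]
arrival = 23

[0] x=3 y=3 t=18
[1] x=2 y=3 t=19 →W
[2] x=1 y=3 t=20 →W
[3] x=0 y=3 t=21 →W
[4] x=0 y=2 t=22 →S
[5] x=0 y=1 t=23 →S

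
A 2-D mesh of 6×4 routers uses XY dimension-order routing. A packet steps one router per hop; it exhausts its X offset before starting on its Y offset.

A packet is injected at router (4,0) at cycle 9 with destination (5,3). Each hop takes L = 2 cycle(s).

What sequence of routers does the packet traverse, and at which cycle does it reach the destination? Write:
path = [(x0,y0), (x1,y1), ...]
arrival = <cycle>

path = [(4,0), (5,0), (5,1), (5,2), (5,3)]
arrival = 17

t=9: at (4,0)
t=11: at (5,0) after E
t=13: at (5,1) after N
t=15: at (5,2) after N
t=17: at (5,3) after N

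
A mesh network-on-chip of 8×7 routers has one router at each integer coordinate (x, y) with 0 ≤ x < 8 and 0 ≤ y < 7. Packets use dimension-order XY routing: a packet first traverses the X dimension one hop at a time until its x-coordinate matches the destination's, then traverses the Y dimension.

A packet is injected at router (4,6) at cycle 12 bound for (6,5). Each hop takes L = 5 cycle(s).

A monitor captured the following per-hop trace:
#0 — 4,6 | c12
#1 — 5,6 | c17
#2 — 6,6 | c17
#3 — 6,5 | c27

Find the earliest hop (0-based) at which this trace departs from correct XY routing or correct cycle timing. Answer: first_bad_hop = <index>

first_bad_hop = 2

[1] (+1,+0) / 5c ⇒ ok
[2] (+1,+0) / 0c ⇒ BAD: Δcyc=0≠L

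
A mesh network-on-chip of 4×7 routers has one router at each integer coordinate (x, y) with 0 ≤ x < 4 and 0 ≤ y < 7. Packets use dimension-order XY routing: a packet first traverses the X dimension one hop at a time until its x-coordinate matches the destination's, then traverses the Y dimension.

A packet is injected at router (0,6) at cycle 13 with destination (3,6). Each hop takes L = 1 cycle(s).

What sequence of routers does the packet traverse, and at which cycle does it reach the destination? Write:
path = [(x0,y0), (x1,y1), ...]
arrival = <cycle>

path = [(0,6), (1,6), (2,6), (3,6)]
arrival = 16

hop 0: (0,6) @ cyc 13
hop 1: (1,6) @ cyc 14  [E]
hop 2: (2,6) @ cyc 15  [E]
hop 3: (3,6) @ cyc 16  [E]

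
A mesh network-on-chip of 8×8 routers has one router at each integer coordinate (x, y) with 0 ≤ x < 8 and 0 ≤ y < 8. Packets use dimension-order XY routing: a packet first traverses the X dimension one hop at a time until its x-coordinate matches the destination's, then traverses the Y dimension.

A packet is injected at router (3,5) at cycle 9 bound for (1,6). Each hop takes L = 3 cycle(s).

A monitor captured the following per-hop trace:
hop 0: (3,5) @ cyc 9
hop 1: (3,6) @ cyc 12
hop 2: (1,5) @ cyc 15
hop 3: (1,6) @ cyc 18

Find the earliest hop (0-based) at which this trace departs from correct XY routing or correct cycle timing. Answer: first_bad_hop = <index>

first_bad_hop = 1

[1] (+0,+1) / 3c ⇒ BAD: Y-move but x=3≠1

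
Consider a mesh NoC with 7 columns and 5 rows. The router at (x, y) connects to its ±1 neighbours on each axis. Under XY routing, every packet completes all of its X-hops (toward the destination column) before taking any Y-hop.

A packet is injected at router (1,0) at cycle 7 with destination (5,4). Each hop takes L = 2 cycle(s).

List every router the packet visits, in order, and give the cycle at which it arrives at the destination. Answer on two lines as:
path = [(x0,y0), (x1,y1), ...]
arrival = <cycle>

t=7: at (1,0)
t=9: at (2,0) after E
t=11: at (3,0) after E
t=13: at (4,0) after E
t=15: at (5,0) after E
t=17: at (5,1) after N
t=19: at (5,2) after N
t=21: at (5,3) after N
t=23: at (5,4) after N

path = [(1,0), (2,0), (3,0), (4,0), (5,0), (5,1), (5,2), (5,3), (5,4)]
arrival = 23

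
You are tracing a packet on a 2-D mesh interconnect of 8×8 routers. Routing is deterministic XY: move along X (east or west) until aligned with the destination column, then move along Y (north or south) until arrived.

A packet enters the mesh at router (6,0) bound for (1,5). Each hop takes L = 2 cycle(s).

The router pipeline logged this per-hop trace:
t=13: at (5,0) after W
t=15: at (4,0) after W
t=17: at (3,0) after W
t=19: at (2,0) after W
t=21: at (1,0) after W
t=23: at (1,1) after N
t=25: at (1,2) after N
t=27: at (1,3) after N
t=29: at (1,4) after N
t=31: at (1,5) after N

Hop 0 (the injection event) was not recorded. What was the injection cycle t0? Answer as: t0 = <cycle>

t0 = 11

cyc[1] = 13 and cyc[k] = t0 + k·L for every k.
t0 = cyc[1] − L = 13 − 2 = 11.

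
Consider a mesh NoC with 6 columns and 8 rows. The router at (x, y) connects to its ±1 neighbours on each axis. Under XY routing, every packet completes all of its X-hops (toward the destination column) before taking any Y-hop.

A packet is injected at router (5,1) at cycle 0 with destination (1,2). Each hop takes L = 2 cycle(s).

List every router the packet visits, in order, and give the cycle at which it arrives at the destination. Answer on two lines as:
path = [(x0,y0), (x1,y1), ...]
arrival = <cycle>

t=0: at (5,1)
t=2: at (4,1) after W
t=4: at (3,1) after W
t=6: at (2,1) after W
t=8: at (1,1) after W
t=10: at (1,2) after N

path = [(5,1), (4,1), (3,1), (2,1), (1,1), (1,2)]
arrival = 10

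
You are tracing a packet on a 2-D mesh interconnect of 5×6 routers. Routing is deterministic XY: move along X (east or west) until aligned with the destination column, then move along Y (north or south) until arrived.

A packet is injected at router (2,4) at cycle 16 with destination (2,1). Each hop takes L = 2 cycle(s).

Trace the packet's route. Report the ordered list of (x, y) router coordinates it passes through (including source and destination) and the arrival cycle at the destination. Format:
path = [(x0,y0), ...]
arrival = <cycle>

path = [(2,4), (2,3), (2,2), (2,1)]
arrival = 22

  0. router=(2,4) cycle=16 (inject)
  1. router=(2,3) cycle=18 dir=S
  2. router=(2,2) cycle=20 dir=S
  3. router=(2,1) cycle=22 dir=S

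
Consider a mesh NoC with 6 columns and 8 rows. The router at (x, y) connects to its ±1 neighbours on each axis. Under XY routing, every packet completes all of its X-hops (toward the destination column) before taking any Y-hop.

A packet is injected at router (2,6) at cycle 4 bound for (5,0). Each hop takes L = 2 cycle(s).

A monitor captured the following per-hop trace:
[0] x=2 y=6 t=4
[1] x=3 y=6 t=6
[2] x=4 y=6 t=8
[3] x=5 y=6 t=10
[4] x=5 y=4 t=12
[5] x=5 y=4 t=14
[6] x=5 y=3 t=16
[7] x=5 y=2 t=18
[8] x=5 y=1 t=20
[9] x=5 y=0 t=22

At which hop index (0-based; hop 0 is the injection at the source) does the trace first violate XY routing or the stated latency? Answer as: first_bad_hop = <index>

[1] (+1,+0) / 2c ⇒ ok
[2] (+1,+0) / 2c ⇒ ok
[3] (+1,+0) / 2c ⇒ ok
[4] (+0,-2) / 2c ⇒ BAD: non-unit step

first_bad_hop = 4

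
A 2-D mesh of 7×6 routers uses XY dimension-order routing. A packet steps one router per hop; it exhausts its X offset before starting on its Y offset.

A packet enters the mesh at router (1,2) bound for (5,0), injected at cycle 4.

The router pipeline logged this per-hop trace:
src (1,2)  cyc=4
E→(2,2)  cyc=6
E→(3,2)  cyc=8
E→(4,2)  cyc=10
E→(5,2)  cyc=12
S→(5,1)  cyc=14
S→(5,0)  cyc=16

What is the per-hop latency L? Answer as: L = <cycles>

L = 2

From hop 0 (4) to hop 1 (6): +2 cycles.
Each hop adds L, hence L = 2.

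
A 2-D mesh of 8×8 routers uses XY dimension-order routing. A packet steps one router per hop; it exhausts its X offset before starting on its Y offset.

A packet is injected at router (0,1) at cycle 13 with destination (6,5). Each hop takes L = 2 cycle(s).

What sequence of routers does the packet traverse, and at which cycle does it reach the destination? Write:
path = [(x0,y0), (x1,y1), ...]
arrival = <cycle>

path = [(0,1), (1,1), (2,1), (3,1), (4,1), (5,1), (6,1), (6,2), (6,3), (6,4), (6,5)]
arrival = 33

hop 0: (0,1) @ cyc 13
hop 1: (1,1) @ cyc 15  [E]
hop 2: (2,1) @ cyc 17  [E]
hop 3: (3,1) @ cyc 19  [E]
hop 4: (4,1) @ cyc 21  [E]
hop 5: (5,1) @ cyc 23  [E]
hop 6: (6,1) @ cyc 25  [E]
hop 7: (6,2) @ cyc 27  [N]
hop 8: (6,3) @ cyc 29  [N]
hop 9: (6,4) @ cyc 31  [N]
hop 10: (6,5) @ cyc 33  [N]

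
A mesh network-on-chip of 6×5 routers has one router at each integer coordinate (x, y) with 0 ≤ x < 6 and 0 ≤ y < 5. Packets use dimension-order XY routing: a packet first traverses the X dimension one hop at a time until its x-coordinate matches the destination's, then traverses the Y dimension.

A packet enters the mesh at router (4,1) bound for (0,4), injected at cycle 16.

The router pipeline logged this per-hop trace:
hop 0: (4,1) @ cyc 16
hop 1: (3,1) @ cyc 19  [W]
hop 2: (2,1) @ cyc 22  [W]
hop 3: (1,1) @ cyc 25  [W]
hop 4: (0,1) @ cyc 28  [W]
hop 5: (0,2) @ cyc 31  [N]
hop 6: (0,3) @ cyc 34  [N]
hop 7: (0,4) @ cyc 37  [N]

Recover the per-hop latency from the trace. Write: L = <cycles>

L = 3

From hop 0 (16) to hop 1 (19): +3 cycles.
That increment is L by definition: L = 3.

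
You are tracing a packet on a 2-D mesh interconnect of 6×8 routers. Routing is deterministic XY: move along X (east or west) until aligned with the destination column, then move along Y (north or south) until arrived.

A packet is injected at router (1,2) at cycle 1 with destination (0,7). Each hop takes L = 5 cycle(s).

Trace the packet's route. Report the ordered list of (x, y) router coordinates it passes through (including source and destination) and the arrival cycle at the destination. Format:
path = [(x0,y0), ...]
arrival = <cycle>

path = [(1,2), (0,2), (0,3), (0,4), (0,5), (0,6), (0,7)]
arrival = 31

#0 — 1,2 | c1
#1 — 0,2 | c6 | W
#2 — 0,3 | c11 | N
#3 — 0,4 | c16 | N
#4 — 0,5 | c21 | N
#5 — 0,6 | c26 | N
#6 — 0,7 | c31 | N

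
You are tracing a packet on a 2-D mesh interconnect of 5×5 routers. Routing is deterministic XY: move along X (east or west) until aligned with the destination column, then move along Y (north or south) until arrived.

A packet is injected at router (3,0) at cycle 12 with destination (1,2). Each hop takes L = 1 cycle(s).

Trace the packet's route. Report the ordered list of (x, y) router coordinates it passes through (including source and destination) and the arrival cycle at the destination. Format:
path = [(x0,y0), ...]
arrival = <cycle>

hop 0: (3,0) @ cyc 12
hop 1: (2,0) @ cyc 13  [W]
hop 2: (1,0) @ cyc 14  [W]
hop 3: (1,1) @ cyc 15  [N]
hop 4: (1,2) @ cyc 16  [N]

path = [(3,0), (2,0), (1,0), (1,1), (1,2)]
arrival = 16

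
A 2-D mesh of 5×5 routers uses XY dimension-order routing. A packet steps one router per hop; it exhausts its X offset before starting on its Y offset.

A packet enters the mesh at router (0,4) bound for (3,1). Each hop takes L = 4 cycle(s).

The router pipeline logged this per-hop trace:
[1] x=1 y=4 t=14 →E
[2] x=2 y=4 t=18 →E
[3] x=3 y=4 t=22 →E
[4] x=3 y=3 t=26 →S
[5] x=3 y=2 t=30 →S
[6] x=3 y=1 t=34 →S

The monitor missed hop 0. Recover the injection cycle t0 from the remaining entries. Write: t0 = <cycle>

Hop 1 reached at cycle 14; hop k is at t0 + k·L.
Therefore t0 = 14 − L = 10.

t0 = 10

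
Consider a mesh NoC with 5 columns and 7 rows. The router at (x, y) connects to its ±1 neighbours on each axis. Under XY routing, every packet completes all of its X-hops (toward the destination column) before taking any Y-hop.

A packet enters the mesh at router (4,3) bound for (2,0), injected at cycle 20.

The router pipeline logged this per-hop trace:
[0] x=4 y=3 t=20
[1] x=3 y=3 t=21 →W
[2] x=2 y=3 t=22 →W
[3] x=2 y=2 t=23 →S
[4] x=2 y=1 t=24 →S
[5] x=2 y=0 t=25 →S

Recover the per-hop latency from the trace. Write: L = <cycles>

Δcyc across hop 0→1: 21 − 20 = 1.
Per-hop latency L = Δcyc = 1.

L = 1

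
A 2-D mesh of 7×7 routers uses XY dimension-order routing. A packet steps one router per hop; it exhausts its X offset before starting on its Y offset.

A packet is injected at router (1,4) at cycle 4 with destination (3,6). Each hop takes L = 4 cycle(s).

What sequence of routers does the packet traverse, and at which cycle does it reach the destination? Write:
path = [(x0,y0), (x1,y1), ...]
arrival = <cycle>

path = [(1,4), (2,4), (3,4), (3,5), (3,6)]
arrival = 20

  0. router=(1,4) cycle=4 (inject)
  1. router=(2,4) cycle=8 dir=E
  2. router=(3,4) cycle=12 dir=E
  3. router=(3,5) cycle=16 dir=N
  4. router=(3,6) cycle=20 dir=N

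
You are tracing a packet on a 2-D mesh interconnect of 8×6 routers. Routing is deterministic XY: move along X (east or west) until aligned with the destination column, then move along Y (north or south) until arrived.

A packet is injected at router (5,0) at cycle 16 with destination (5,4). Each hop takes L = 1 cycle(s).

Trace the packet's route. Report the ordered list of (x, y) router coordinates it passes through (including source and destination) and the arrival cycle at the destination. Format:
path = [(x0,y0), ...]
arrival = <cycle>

path = [(5,0), (5,1), (5,2), (5,3), (5,4)]
arrival = 20

src (5,0)  cyc=16
N→(5,1)  cyc=17
N→(5,2)  cyc=18
N→(5,3)  cyc=19
N→(5,4)  cyc=20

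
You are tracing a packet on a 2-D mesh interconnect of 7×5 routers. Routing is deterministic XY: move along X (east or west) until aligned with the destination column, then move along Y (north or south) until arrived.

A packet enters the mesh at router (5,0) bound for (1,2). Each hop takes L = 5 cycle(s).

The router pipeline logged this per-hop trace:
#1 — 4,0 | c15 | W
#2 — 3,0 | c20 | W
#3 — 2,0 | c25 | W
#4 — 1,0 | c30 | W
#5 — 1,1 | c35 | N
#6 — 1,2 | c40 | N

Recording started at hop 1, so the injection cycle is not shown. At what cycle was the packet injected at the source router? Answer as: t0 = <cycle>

t0 = 10

The first recorded entry is hop 1 at cycle 15.
t0 = cyc[1] − L = 15 − 5 = 10.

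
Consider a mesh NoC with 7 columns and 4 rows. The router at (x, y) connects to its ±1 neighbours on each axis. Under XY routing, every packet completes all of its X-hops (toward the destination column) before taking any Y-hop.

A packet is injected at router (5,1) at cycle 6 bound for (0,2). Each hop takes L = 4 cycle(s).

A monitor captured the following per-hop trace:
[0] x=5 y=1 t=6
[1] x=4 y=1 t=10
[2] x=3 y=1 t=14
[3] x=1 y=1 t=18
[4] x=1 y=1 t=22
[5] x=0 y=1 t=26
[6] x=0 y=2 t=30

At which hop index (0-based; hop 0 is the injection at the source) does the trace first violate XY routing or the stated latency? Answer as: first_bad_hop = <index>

  1: Δx=-1 Δy=+0 Δt=4 [ok]
  2: Δx=-1 Δy=+0 Δt=4 [ok]
  3: Δx=-2 Δy=+0 Δt=4 [BAD: non-unit step]

first_bad_hop = 3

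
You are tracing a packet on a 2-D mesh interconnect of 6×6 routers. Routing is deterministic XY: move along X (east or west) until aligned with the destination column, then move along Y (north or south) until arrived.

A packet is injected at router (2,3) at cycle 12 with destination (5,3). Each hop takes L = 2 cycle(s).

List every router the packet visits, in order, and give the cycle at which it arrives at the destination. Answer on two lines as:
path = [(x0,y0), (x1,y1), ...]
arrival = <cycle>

path = [(2,3), (3,3), (4,3), (5,3)]
arrival = 18

t=12: at (2,3)
t=14: at (3,3) after E
t=16: at (4,3) after E
t=18: at (5,3) after E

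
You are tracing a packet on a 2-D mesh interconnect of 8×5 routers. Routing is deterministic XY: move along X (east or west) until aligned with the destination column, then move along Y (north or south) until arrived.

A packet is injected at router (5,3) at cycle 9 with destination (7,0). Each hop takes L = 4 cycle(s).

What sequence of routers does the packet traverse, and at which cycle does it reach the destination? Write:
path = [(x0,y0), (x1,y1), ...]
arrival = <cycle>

path = [(5,3), (6,3), (7,3), (7,2), (7,1), (7,0)]
arrival = 29

[0] x=5 y=3 t=9
[1] x=6 y=3 t=13 →E
[2] x=7 y=3 t=17 →E
[3] x=7 y=2 t=21 →S
[4] x=7 y=1 t=25 →S
[5] x=7 y=0 t=29 →S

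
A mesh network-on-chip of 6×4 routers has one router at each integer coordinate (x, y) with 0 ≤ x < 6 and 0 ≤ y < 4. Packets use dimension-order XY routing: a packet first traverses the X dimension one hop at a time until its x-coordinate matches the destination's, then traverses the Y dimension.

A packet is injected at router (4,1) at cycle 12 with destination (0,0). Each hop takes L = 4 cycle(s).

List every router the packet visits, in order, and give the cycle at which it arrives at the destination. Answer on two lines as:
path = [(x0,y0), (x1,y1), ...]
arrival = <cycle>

[0] x=4 y=1 t=12
[1] x=3 y=1 t=16 →W
[2] x=2 y=1 t=20 →W
[3] x=1 y=1 t=24 →W
[4] x=0 y=1 t=28 →W
[5] x=0 y=0 t=32 →S

path = [(4,1), (3,1), (2,1), (1,1), (0,1), (0,0)]
arrival = 32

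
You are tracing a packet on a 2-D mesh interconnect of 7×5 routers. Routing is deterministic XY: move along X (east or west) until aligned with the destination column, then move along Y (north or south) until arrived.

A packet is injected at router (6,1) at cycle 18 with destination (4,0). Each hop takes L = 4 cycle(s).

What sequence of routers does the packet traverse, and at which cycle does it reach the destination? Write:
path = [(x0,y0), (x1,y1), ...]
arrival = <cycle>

path = [(6,1), (5,1), (4,1), (4,0)]
arrival = 30

[0] x=6 y=1 t=18
[1] x=5 y=1 t=22 →W
[2] x=4 y=1 t=26 →W
[3] x=4 y=0 t=30 →S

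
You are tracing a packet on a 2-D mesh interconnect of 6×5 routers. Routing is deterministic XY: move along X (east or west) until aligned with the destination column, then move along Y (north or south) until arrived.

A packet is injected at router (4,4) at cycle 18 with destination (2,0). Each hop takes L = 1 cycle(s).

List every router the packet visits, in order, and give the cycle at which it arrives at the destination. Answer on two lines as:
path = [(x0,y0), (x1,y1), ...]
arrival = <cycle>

#0 — 4,4 | c18
#1 — 3,4 | c19 | W
#2 — 2,4 | c20 | W
#3 — 2,3 | c21 | S
#4 — 2,2 | c22 | S
#5 — 2,1 | c23 | S
#6 — 2,0 | c24 | S

path = [(4,4), (3,4), (2,4), (2,3), (2,2), (2,1), (2,0)]
arrival = 24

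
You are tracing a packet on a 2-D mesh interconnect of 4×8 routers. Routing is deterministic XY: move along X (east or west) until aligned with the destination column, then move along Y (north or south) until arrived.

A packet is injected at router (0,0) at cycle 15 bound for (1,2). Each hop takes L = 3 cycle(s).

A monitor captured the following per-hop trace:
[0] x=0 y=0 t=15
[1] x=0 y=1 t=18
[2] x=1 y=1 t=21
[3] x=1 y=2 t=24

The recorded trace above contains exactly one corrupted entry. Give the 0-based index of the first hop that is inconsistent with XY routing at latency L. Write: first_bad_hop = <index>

first_bad_hop = 1

[1] (+0,+1) / 3c ⇒ BAD: Y-move but x=0≠1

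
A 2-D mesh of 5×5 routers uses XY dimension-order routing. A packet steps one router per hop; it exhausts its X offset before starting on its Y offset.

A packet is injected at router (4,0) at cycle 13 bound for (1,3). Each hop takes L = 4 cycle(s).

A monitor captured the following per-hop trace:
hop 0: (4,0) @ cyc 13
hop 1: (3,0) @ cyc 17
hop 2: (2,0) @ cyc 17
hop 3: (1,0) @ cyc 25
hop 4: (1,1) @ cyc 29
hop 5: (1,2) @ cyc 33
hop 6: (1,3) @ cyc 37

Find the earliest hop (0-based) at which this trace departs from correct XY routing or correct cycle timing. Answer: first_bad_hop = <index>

hop 1: step (-1,+0), +4 cyc — ok
hop 2: step (-1,+0), +0 cyc — BAD: Δcyc=0≠L

first_bad_hop = 2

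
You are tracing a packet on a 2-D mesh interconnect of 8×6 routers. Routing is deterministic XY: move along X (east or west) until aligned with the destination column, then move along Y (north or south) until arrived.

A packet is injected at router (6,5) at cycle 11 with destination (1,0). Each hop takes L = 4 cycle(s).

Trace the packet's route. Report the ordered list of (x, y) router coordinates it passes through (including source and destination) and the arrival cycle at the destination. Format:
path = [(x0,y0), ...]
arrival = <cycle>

t=11: at (6,5)
t=15: at (5,5) after W
t=19: at (4,5) after W
t=23: at (3,5) after W
t=27: at (2,5) after W
t=31: at (1,5) after W
t=35: at (1,4) after S
t=39: at (1,3) after S
t=43: at (1,2) after S
t=47: at (1,1) after S
t=51: at (1,0) after S

path = [(6,5), (5,5), (4,5), (3,5), (2,5), (1,5), (1,4), (1,3), (1,2), (1,1), (1,0)]
arrival = 51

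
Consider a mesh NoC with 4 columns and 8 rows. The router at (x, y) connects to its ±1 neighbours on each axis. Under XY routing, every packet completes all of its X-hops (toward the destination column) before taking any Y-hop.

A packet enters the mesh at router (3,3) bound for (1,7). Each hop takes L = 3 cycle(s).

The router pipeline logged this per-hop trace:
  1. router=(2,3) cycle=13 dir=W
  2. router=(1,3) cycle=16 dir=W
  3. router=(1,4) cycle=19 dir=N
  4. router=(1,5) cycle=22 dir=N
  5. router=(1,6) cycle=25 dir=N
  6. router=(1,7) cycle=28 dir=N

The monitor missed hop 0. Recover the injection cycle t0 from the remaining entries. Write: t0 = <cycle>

The first recorded entry is hop 1 at cycle 13.
Subtract one hop: t0 = 13 − 3 = 10.

t0 = 10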